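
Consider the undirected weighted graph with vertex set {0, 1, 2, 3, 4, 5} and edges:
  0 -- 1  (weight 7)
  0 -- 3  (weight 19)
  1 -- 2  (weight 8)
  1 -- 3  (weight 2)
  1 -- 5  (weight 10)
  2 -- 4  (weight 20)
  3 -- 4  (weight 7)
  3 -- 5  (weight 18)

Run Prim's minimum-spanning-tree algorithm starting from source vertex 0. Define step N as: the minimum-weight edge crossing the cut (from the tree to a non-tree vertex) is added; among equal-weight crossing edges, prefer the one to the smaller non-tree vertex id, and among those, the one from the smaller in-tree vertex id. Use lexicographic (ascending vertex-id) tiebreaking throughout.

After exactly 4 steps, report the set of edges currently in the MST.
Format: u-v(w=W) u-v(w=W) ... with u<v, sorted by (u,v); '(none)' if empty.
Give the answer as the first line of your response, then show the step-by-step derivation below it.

0-1(w=7) 1-2(w=8) 1-3(w=2) 3-4(w=7)

step 1: add edge 0-1 (w=7); MST = {0-1(w=7)}
step 2: add edge 1-3 (w=2); MST = {0-1(w=7) 1-3(w=2)}
step 3: add edge 3-4 (w=7); MST = {0-1(w=7) 1-3(w=2) 3-4(w=7)}
step 4: add edge 1-2 (w=8); MST = {0-1(w=7) 1-2(w=8) 1-3(w=2) 3-4(w=7)}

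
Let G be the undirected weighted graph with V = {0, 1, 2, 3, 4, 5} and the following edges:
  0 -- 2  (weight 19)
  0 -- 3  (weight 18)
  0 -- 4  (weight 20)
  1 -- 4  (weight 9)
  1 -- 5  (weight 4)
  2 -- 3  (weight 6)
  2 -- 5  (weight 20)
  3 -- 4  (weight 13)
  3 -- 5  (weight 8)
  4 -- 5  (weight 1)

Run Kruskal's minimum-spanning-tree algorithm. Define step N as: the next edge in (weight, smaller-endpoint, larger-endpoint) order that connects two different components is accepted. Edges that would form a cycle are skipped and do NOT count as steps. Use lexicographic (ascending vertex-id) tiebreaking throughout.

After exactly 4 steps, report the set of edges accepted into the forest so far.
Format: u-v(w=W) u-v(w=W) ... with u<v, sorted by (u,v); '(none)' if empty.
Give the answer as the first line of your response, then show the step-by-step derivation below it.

1-5(w=4) 2-3(w=6) 3-5(w=8) 4-5(w=1)

step 1: add edge 4-5 (w=1); MST = {4-5(w=1)}
step 2: add edge 1-5 (w=4); MST = {1-5(w=4) 4-5(w=1)}
step 3: add edge 2-3 (w=6); MST = {1-5(w=4) 2-3(w=6) 4-5(w=1)}
step 4: add edge 3-5 (w=8); MST = {1-5(w=4) 2-3(w=6) 3-5(w=8) 4-5(w=1)}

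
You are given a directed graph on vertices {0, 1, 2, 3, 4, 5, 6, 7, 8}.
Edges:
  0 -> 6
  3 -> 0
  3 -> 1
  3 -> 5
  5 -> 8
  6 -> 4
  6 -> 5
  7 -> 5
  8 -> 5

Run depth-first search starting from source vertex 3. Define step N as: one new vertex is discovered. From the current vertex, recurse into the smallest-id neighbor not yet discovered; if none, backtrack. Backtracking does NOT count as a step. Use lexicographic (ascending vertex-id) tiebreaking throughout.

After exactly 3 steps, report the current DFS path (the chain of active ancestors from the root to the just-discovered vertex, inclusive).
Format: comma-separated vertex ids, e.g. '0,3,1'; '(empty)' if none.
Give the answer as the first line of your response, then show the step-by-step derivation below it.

3,0,6

step 1: discover 3; path=3; order=3
step 2: discover 0; path=3>0; order=3,0
step 3: discover 6; path=3>0>6; order=3,0,6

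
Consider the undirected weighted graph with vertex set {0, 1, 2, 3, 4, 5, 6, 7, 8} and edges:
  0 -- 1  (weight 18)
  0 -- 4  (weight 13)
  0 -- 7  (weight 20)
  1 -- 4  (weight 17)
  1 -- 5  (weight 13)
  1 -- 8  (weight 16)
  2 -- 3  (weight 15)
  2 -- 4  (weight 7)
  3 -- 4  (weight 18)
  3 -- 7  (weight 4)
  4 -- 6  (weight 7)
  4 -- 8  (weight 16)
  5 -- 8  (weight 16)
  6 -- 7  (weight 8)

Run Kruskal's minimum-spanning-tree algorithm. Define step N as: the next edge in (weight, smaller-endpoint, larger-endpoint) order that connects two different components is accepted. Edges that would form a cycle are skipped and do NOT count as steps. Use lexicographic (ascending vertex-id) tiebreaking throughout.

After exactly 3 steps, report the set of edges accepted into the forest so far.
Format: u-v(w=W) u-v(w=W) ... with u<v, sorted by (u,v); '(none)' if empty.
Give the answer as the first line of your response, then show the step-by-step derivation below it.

2-4(w=7) 3-7(w=4) 4-6(w=7)

step 1: add edge 3-7 (w=4); MST = {3-7(w=4)}
step 2: add edge 2-4 (w=7); MST = {2-4(w=7) 3-7(w=4)}
step 3: add edge 4-6 (w=7); MST = {2-4(w=7) 3-7(w=4) 4-6(w=7)}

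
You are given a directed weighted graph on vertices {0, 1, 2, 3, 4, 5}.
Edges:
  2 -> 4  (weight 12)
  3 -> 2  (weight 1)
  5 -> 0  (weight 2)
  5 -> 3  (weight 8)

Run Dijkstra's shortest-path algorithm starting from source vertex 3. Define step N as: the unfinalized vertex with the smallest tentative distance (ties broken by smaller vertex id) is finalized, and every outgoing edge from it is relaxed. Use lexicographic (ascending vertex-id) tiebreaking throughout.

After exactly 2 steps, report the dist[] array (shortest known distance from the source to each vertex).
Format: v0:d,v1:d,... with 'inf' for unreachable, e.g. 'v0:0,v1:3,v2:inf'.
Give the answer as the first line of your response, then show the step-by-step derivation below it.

v0:inf,v1:inf,v2:1,v3:0,v4:13,v5:inf

step 1: dist = v0:inf,v1:inf,v2:1,v3:0,v4:inf,v5:inf
step 2: dist = v0:inf,v1:inf,v2:1,v3:0,v4:13,v5:inf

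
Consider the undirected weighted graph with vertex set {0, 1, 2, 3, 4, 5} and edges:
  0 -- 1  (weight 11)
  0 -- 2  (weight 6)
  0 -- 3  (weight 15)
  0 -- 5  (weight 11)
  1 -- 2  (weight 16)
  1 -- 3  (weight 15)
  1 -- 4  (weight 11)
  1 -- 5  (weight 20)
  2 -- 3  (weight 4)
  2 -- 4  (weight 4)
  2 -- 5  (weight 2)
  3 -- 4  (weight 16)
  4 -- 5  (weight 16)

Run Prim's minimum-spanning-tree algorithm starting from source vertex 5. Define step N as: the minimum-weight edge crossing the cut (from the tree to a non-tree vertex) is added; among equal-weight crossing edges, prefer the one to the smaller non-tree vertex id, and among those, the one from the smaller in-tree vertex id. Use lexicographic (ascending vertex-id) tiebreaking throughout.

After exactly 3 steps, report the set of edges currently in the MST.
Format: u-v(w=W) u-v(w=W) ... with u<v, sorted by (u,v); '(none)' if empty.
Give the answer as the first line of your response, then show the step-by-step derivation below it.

2-3(w=4) 2-4(w=4) 2-5(w=2)

step 1: add edge 2-5 (w=2); MST = {2-5(w=2)}
step 2: add edge 2-3 (w=4); MST = {2-3(w=4) 2-5(w=2)}
step 3: add edge 2-4 (w=4); MST = {2-3(w=4) 2-4(w=4) 2-5(w=2)}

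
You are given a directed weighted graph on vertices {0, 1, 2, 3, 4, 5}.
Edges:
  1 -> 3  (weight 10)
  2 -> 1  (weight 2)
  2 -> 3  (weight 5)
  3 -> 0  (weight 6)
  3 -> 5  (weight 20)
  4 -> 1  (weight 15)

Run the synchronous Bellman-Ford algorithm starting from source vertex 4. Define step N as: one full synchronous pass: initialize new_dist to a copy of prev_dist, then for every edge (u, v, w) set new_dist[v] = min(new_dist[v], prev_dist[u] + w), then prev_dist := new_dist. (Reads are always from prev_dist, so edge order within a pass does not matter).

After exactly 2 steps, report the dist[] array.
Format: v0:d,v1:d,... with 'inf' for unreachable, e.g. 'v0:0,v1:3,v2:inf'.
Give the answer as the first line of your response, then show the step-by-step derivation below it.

v0:inf,v1:15,v2:inf,v3:25,v4:0,v5:inf

step 1: dist = v0:inf,v1:15,v2:inf,v3:inf,v4:0,v5:inf
step 2: dist = v0:inf,v1:15,v2:inf,v3:25,v4:0,v5:inf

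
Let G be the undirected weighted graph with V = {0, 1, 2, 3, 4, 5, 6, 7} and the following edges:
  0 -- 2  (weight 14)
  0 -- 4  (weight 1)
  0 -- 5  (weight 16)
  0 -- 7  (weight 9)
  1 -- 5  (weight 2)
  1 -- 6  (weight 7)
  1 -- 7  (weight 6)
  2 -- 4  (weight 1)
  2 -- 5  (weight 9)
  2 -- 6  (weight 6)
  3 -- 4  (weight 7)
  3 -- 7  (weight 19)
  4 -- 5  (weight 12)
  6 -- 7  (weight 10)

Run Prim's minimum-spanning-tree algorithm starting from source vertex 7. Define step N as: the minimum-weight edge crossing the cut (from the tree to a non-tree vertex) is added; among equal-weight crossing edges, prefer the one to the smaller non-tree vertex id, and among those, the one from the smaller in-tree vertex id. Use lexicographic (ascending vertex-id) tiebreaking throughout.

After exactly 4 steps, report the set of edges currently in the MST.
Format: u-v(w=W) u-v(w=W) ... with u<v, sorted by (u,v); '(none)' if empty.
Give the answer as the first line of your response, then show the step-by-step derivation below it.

1-5(w=2) 1-6(w=7) 1-7(w=6) 2-6(w=6)

step 1: add edge 1-7 (w=6); MST = {1-7(w=6)}
step 2: add edge 1-5 (w=2); MST = {1-5(w=2) 1-7(w=6)}
step 3: add edge 1-6 (w=7); MST = {1-5(w=2) 1-6(w=7) 1-7(w=6)}
step 4: add edge 2-6 (w=6); MST = {1-5(w=2) 1-6(w=7) 1-7(w=6) 2-6(w=6)}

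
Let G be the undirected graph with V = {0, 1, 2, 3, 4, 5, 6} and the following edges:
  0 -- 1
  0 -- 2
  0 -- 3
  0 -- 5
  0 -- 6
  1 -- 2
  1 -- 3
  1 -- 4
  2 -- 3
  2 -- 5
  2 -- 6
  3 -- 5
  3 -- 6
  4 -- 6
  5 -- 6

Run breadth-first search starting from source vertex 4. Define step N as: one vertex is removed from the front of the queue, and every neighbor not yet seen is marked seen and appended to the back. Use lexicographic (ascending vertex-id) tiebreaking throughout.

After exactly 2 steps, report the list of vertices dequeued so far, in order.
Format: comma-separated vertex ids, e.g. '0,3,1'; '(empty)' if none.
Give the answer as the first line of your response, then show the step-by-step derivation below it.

4,1

step 1: dequeue 4; queue=[1,6]; order=4
step 2: dequeue 1; queue=[6,0,2,3]; order=4,1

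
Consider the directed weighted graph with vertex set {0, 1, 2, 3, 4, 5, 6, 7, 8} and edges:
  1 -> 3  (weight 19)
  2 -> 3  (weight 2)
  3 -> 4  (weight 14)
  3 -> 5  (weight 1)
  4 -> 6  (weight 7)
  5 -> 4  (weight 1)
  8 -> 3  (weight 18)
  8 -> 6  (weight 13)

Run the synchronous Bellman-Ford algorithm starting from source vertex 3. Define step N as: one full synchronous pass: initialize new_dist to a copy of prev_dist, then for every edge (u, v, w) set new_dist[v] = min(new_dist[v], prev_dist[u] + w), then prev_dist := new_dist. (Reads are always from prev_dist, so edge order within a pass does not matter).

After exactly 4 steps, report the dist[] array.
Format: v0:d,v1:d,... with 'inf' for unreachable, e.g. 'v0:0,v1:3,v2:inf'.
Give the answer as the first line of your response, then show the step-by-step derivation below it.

v0:inf,v1:inf,v2:inf,v3:0,v4:2,v5:1,v6:9,v7:inf,v8:inf

step 1: dist = v0:inf,v1:inf,v2:inf,v3:0,v4:14,v5:1,v6:inf,v7:inf,v8:inf
step 2: dist = v0:inf,v1:inf,v2:inf,v3:0,v4:2,v5:1,v6:21,v7:inf,v8:inf
step 3: dist = v0:inf,v1:inf,v2:inf,v3:0,v4:2,v5:1,v6:9,v7:inf,v8:inf
step 4: dist = v0:inf,v1:inf,v2:inf,v3:0,v4:2,v5:1,v6:9,v7:inf,v8:inf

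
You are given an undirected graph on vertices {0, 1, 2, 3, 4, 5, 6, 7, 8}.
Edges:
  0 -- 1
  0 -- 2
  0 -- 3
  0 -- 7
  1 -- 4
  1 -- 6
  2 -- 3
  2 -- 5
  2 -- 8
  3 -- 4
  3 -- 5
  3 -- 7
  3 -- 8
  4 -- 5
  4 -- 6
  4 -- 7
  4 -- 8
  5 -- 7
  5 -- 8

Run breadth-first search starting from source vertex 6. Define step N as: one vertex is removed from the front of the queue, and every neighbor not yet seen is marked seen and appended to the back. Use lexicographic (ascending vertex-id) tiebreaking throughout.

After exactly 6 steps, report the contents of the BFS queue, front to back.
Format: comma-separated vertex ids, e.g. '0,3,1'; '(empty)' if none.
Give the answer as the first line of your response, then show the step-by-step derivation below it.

7,8,2

step 1: dequeue 6; queue=[1,4]; order=6
step 2: dequeue 1; queue=[4,0]; order=6,1
step 3: dequeue 4; queue=[0,3,5,7,8]; order=6,1,4
step 4: dequeue 0; queue=[3,5,7,8,2]; order=6,1,4,0
step 5: dequeue 3; queue=[5,7,8,2]; order=6,1,4,0,3
step 6: dequeue 5; queue=[7,8,2]; order=6,1,4,0,3,5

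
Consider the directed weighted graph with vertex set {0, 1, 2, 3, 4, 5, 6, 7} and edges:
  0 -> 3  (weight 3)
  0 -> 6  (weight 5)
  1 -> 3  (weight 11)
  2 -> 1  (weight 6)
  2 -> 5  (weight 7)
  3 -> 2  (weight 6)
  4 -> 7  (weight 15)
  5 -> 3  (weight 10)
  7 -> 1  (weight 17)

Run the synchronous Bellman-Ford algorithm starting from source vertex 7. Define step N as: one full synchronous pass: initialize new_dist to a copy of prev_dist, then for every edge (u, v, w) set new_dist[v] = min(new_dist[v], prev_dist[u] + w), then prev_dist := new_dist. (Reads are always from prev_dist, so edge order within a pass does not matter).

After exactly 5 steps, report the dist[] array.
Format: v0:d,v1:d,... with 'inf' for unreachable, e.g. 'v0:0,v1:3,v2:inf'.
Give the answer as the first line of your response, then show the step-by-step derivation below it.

v0:inf,v1:17,v2:34,v3:28,v4:inf,v5:41,v6:inf,v7:0

step 1: dist = v0:inf,v1:17,v2:inf,v3:inf,v4:inf,v5:inf,v6:inf,v7:0
step 2: dist = v0:inf,v1:17,v2:inf,v3:28,v4:inf,v5:inf,v6:inf,v7:0
step 3: dist = v0:inf,v1:17,v2:34,v3:28,v4:inf,v5:inf,v6:inf,v7:0
step 4: dist = v0:inf,v1:17,v2:34,v3:28,v4:inf,v5:41,v6:inf,v7:0
step 5: dist = v0:inf,v1:17,v2:34,v3:28,v4:inf,v5:41,v6:inf,v7:0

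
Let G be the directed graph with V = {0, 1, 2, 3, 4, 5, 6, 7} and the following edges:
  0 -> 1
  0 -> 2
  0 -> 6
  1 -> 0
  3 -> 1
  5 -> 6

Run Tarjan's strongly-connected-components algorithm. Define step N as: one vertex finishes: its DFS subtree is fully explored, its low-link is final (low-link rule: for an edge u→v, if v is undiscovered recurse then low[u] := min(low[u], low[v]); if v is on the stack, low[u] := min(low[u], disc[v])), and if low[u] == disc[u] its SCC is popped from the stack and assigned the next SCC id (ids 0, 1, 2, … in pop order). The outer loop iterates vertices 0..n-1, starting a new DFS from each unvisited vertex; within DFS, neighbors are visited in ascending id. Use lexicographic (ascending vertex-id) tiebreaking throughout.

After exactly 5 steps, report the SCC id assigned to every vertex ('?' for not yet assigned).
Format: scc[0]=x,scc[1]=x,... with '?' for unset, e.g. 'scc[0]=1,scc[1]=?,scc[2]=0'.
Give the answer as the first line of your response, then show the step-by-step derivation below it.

scc[0]=2,scc[1]=2,scc[2]=0,scc[3]=3,scc[4]=?,scc[5]=?,scc[6]=1,scc[7]=?

step 1: low=(low[0]=0,low[1]=0,low[2]=?,low[3]=?,low[4]=?,low[5]=?,low[6]=?,low[7]=?); scc=(scc[0]=?,scc[1]=?,scc[2]=?,scc[3]=?,scc[4]=?,scc[5]=?,scc[6]=?,scc[7]=?)
step 2: low=(low[0]=0,low[1]=0,low[2]=2,low[3]=?,low[4]=?,low[5]=?,low[6]=?,low[7]=?); scc=(scc[0]=?,scc[1]=?,scc[2]=0,scc[3]=?,scc[4]=?,scc[5]=?,scc[6]=?,scc[7]=?)
step 3: low=(low[0]=0,low[1]=0,low[2]=2,low[3]=?,low[4]=?,low[5]=?,low[6]=3,low[7]=?); scc=(scc[0]=?,scc[1]=?,scc[2]=0,scc[3]=?,scc[4]=?,scc[5]=?,scc[6]=1,scc[7]=?)
step 4: low=(low[0]=0,low[1]=0,low[2]=2,low[3]=?,low[4]=?,low[5]=?,low[6]=3,low[7]=?); scc=(scc[0]=2,scc[1]=2,scc[2]=0,scc[3]=?,scc[4]=?,scc[5]=?,scc[6]=1,scc[7]=?)
step 5: low=(low[0]=0,low[1]=0,low[2]=2,low[3]=4,low[4]=?,low[5]=?,low[6]=3,low[7]=?); scc=(scc[0]=2,scc[1]=2,scc[2]=0,scc[3]=3,scc[4]=?,scc[5]=?,scc[6]=1,scc[7]=?)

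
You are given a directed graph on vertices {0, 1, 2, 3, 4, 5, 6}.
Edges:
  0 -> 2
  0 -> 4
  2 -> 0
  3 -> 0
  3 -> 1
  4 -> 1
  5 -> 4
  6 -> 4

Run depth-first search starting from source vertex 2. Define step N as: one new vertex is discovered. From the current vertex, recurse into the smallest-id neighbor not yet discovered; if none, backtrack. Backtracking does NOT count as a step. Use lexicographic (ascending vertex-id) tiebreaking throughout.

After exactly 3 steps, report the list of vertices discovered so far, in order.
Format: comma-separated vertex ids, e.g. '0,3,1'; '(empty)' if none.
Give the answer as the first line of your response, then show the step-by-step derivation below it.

2,0,4

step 1: discover 2; path=2; order=2
step 2: discover 0; path=2>0; order=2,0
step 3: discover 4; path=2>0>4; order=2,0,4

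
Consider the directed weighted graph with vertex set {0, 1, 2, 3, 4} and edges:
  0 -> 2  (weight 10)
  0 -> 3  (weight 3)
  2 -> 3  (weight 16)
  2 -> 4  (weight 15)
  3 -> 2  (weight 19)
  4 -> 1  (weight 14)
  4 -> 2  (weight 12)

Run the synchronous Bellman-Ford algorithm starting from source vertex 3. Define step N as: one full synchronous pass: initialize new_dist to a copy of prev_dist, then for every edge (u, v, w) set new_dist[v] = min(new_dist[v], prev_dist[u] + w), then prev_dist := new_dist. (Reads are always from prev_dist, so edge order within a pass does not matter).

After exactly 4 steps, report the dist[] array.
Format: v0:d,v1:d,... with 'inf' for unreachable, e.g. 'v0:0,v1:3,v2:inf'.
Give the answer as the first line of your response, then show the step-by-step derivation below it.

v0:inf,v1:48,v2:19,v3:0,v4:34

step 1: dist = v0:inf,v1:inf,v2:19,v3:0,v4:inf
step 2: dist = v0:inf,v1:inf,v2:19,v3:0,v4:34
step 3: dist = v0:inf,v1:48,v2:19,v3:0,v4:34
step 4: dist = v0:inf,v1:48,v2:19,v3:0,v4:34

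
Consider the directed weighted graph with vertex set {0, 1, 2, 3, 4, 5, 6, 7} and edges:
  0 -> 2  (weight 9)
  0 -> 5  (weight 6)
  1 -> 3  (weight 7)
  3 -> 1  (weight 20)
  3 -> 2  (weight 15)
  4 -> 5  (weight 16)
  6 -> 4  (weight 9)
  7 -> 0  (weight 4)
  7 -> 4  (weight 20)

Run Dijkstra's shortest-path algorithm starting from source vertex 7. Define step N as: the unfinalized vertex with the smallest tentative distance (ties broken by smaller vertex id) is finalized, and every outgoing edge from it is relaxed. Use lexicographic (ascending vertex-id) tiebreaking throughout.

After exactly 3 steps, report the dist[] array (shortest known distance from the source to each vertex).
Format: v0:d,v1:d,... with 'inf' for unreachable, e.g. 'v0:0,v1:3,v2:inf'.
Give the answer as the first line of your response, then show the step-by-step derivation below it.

v0:4,v1:inf,v2:13,v3:inf,v4:20,v5:10,v6:inf,v7:0

step 1: dist = v0:4,v1:inf,v2:inf,v3:inf,v4:20,v5:inf,v6:inf,v7:0
step 2: dist = v0:4,v1:inf,v2:13,v3:inf,v4:20,v5:10,v6:inf,v7:0
step 3: dist = v0:4,v1:inf,v2:13,v3:inf,v4:20,v5:10,v6:inf,v7:0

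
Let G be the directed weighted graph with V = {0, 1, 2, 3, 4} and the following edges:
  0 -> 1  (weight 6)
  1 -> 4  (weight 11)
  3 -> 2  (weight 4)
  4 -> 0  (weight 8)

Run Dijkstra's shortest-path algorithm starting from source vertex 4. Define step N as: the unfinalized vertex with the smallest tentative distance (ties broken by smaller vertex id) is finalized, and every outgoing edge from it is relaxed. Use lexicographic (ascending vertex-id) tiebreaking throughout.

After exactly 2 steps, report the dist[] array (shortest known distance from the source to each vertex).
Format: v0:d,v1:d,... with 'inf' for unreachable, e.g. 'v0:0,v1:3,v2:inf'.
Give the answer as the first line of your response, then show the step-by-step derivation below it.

v0:8,v1:14,v2:inf,v3:inf,v4:0

step 1: dist = v0:8,v1:inf,v2:inf,v3:inf,v4:0
step 2: dist = v0:8,v1:14,v2:inf,v3:inf,v4:0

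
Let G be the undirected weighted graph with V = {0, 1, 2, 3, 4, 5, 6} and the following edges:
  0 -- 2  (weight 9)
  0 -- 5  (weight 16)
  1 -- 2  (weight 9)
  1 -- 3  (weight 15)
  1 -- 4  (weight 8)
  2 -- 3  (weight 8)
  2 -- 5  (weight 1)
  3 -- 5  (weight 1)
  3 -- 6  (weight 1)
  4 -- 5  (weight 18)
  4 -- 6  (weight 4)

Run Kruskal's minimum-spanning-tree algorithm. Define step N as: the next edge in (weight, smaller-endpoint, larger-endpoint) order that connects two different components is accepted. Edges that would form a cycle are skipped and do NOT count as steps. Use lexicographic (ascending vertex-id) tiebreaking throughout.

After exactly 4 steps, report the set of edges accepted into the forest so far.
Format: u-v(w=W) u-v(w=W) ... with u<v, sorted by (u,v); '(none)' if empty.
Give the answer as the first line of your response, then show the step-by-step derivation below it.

2-5(w=1) 3-5(w=1) 3-6(w=1) 4-6(w=4)

step 1: add edge 2-5 (w=1); MST = {2-5(w=1)}
step 2: add edge 3-5 (w=1); MST = {2-5(w=1) 3-5(w=1)}
step 3: add edge 3-6 (w=1); MST = {2-5(w=1) 3-5(w=1) 3-6(w=1)}
step 4: add edge 4-6 (w=4); MST = {2-5(w=1) 3-5(w=1) 3-6(w=1) 4-6(w=4)}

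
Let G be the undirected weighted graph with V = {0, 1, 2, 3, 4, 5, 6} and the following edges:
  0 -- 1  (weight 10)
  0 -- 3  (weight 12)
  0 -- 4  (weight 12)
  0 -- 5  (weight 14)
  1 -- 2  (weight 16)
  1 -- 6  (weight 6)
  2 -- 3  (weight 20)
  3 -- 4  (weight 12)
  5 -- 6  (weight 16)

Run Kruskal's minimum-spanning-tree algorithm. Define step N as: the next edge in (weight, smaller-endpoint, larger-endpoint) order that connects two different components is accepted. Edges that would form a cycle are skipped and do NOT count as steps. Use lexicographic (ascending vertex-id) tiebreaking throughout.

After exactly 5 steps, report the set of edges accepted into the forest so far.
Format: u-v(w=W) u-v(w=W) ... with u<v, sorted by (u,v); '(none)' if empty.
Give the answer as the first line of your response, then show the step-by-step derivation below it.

0-1(w=10) 0-3(w=12) 0-4(w=12) 0-5(w=14) 1-6(w=6)

step 1: add edge 1-6 (w=6); MST = {1-6(w=6)}
step 2: add edge 0-1 (w=10); MST = {0-1(w=10) 1-6(w=6)}
step 3: add edge 0-3 (w=12); MST = {0-1(w=10) 0-3(w=12) 1-6(w=6)}
step 4: add edge 0-4 (w=12); MST = {0-1(w=10) 0-3(w=12) 0-4(w=12) 1-6(w=6)}
step 5: add edge 0-5 (w=14); MST = {0-1(w=10) 0-3(w=12) 0-4(w=12) 0-5(w=14) 1-6(w=6)}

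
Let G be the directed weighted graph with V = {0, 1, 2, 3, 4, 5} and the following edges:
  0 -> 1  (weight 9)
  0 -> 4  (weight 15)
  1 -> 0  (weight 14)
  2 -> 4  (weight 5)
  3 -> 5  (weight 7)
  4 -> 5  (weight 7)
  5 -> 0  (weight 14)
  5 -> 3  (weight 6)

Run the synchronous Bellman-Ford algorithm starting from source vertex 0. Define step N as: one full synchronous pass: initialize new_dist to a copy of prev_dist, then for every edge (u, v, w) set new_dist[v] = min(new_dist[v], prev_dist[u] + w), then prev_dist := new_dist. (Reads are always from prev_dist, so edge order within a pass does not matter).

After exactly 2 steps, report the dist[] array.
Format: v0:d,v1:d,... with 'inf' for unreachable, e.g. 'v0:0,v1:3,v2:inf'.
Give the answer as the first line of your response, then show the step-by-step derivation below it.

v0:0,v1:9,v2:inf,v3:inf,v4:15,v5:22

step 1: dist = v0:0,v1:9,v2:inf,v3:inf,v4:15,v5:inf
step 2: dist = v0:0,v1:9,v2:inf,v3:inf,v4:15,v5:22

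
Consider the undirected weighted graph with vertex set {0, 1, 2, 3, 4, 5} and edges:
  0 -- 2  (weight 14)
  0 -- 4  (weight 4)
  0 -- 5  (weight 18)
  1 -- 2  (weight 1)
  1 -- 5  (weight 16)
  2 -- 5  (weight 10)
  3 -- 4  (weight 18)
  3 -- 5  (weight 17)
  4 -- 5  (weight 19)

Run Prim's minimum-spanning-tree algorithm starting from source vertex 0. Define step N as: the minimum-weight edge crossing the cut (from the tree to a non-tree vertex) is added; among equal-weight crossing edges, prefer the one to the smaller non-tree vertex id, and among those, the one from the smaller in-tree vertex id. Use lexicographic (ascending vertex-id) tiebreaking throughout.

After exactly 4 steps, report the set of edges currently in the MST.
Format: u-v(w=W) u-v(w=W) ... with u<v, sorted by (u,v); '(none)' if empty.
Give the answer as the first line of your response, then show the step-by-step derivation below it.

0-2(w=14) 0-4(w=4) 1-2(w=1) 2-5(w=10)

step 1: add edge 0-4 (w=4); MST = {0-4(w=4)}
step 2: add edge 0-2 (w=14); MST = {0-2(w=14) 0-4(w=4)}
step 3: add edge 1-2 (w=1); MST = {0-2(w=14) 0-4(w=4) 1-2(w=1)}
step 4: add edge 2-5 (w=10); MST = {0-2(w=14) 0-4(w=4) 1-2(w=1) 2-5(w=10)}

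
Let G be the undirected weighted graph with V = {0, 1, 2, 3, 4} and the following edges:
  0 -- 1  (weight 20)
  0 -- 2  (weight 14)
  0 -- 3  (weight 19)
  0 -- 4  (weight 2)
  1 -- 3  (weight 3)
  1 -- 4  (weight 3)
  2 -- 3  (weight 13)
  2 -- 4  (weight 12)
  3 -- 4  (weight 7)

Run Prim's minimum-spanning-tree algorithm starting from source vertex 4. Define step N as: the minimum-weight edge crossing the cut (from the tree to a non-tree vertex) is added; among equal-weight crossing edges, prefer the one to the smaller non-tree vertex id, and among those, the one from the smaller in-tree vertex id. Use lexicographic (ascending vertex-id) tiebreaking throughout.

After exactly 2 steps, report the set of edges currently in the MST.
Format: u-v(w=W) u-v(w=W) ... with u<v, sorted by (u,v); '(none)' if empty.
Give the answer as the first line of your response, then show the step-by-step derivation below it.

0-4(w=2) 1-4(w=3)

step 1: add edge 0-4 (w=2); MST = {0-4(w=2)}
step 2: add edge 1-4 (w=3); MST = {0-4(w=2) 1-4(w=3)}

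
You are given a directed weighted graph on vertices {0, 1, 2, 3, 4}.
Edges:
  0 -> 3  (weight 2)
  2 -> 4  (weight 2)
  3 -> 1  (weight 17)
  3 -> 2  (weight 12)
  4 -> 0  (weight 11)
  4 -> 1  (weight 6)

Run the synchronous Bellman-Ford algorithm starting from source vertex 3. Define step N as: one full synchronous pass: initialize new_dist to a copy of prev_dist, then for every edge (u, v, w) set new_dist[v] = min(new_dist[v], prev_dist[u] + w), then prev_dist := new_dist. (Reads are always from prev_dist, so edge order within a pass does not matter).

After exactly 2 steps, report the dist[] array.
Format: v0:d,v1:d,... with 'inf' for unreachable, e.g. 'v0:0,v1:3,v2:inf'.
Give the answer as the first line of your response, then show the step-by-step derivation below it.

v0:inf,v1:17,v2:12,v3:0,v4:14

step 1: dist = v0:inf,v1:17,v2:12,v3:0,v4:inf
step 2: dist = v0:inf,v1:17,v2:12,v3:0,v4:14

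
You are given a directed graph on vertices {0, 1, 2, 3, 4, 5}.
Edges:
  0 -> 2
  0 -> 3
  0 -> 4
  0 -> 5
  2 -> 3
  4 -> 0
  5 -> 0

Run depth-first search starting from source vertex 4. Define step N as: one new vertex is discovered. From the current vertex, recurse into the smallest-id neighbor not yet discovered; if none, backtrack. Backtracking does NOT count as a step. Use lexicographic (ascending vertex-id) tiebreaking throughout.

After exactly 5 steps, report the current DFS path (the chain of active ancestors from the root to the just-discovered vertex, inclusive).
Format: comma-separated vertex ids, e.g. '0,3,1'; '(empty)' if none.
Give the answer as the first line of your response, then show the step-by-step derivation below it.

4,0,5

step 1: discover 4; path=4; order=4
step 2: discover 0; path=4>0; order=4,0
step 3: discover 2; path=4>0>2; order=4,0,2
step 4: discover 3; path=4>0>2>3; order=4,0,2,3
step 5: discover 5; path=4>0>5; order=4,0,2,3,5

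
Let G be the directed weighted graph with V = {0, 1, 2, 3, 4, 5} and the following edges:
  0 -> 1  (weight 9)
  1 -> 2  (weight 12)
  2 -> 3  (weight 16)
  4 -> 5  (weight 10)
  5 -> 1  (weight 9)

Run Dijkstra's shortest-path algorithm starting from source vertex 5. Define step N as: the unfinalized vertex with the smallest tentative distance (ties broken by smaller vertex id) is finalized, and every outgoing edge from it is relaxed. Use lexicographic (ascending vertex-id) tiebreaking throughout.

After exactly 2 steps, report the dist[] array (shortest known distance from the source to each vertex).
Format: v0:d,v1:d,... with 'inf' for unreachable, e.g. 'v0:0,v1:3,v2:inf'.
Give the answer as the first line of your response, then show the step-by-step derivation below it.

v0:inf,v1:9,v2:21,v3:inf,v4:inf,v5:0

step 1: dist = v0:inf,v1:9,v2:inf,v3:inf,v4:inf,v5:0
step 2: dist = v0:inf,v1:9,v2:21,v3:inf,v4:inf,v5:0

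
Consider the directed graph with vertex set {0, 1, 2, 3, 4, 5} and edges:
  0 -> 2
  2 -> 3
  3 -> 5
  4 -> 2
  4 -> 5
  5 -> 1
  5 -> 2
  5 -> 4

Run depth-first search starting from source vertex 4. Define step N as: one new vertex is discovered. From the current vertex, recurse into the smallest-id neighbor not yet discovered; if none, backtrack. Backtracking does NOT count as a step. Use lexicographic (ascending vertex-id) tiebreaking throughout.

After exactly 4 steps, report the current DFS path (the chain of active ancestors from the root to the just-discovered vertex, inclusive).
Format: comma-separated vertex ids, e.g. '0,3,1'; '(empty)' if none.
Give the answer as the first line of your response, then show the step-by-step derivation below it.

4,2,3,5

step 1: discover 4; path=4; order=4
step 2: discover 2; path=4>2; order=4,2
step 3: discover 3; path=4>2>3; order=4,2,3
step 4: discover 5; path=4>2>3>5; order=4,2,3,5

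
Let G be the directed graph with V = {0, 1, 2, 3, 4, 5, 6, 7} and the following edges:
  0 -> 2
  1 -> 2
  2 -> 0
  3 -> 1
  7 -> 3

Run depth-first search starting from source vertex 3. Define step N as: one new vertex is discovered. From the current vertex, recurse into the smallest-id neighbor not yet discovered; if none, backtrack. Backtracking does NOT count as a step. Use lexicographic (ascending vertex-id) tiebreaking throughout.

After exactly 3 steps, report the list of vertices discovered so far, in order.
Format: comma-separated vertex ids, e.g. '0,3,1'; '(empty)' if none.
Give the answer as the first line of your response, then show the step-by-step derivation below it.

3,1,2

step 1: discover 3; path=3; order=3
step 2: discover 1; path=3>1; order=3,1
step 3: discover 2; path=3>1>2; order=3,1,2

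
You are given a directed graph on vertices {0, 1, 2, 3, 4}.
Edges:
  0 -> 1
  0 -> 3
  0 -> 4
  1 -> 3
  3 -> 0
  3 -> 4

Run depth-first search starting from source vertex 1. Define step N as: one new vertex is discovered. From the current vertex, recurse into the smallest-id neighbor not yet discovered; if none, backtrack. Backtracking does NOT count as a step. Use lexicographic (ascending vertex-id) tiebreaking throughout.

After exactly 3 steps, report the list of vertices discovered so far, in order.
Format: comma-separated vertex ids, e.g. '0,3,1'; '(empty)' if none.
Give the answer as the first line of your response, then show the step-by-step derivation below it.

1,3,0

step 1: discover 1; path=1; order=1
step 2: discover 3; path=1>3; order=1,3
step 3: discover 0; path=1>3>0; order=1,3,0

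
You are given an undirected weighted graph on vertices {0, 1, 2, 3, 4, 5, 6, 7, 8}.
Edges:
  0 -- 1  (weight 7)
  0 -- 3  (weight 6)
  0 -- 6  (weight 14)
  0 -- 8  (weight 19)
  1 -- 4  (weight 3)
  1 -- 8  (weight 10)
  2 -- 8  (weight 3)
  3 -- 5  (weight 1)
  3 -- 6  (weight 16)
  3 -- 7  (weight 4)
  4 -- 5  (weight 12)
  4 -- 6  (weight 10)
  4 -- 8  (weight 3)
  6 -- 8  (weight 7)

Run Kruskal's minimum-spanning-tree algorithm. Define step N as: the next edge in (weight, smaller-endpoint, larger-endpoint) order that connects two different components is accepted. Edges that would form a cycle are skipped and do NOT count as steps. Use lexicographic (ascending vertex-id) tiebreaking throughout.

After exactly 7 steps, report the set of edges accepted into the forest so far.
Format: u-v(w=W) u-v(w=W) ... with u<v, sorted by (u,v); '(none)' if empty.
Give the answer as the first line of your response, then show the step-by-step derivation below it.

0-1(w=7) 0-3(w=6) 1-4(w=3) 2-8(w=3) 3-5(w=1) 3-7(w=4) 4-8(w=3)

step 1: add edge 3-5 (w=1); MST = {3-5(w=1)}
step 2: add edge 1-4 (w=3); MST = {1-4(w=3) 3-5(w=1)}
step 3: add edge 2-8 (w=3); MST = {1-4(w=3) 2-8(w=3) 3-5(w=1)}
step 4: add edge 4-8 (w=3); MST = {1-4(w=3) 2-8(w=3) 3-5(w=1) 4-8(w=3)}
step 5: add edge 3-7 (w=4); MST = {1-4(w=3) 2-8(w=3) 3-5(w=1) 3-7(w=4) 4-8(w=3)}
step 6: add edge 0-3 (w=6); MST = {0-3(w=6) 1-4(w=3) 2-8(w=3) 3-5(w=1) 3-7(w=4) 4-8(w=3)}
step 7: add edge 0-1 (w=7); MST = {0-1(w=7) 0-3(w=6) 1-4(w=3) 2-8(w=3) 3-5(w=1) 3-7(w=4) 4-8(w=3)}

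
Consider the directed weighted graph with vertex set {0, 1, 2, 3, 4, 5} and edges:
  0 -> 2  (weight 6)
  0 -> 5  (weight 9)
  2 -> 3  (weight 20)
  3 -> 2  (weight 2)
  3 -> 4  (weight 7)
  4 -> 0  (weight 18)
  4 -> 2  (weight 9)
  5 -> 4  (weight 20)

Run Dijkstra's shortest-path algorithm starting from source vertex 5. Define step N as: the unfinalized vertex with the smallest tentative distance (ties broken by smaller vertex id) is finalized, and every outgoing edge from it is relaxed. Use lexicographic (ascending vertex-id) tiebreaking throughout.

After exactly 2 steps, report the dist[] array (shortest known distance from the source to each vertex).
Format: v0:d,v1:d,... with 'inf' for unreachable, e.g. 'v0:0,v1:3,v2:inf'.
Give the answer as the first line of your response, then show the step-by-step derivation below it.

v0:38,v1:inf,v2:29,v3:inf,v4:20,v5:0

step 1: dist = v0:inf,v1:inf,v2:inf,v3:inf,v4:20,v5:0
step 2: dist = v0:38,v1:inf,v2:29,v3:inf,v4:20,v5:0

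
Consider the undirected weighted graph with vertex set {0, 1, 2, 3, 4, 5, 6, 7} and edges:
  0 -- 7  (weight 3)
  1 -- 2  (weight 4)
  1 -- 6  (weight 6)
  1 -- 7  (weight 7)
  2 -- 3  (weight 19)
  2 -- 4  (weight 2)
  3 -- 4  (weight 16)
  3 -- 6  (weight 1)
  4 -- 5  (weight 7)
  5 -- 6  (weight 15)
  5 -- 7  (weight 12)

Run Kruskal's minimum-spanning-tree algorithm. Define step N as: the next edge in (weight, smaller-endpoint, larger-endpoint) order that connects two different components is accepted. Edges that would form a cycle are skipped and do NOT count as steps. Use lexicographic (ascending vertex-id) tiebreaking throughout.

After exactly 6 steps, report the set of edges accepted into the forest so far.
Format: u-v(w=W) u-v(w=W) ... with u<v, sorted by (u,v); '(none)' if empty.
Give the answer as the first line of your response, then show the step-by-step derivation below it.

0-7(w=3) 1-2(w=4) 1-6(w=6) 1-7(w=7) 2-4(w=2) 3-6(w=1)

step 1: add edge 3-6 (w=1); MST = {3-6(w=1)}
step 2: add edge 2-4 (w=2); MST = {2-4(w=2) 3-6(w=1)}
step 3: add edge 0-7 (w=3); MST = {0-7(w=3) 2-4(w=2) 3-6(w=1)}
step 4: add edge 1-2 (w=4); MST = {0-7(w=3) 1-2(w=4) 2-4(w=2) 3-6(w=1)}
step 5: add edge 1-6 (w=6); MST = {0-7(w=3) 1-2(w=4) 1-6(w=6) 2-4(w=2) 3-6(w=1)}
step 6: add edge 1-7 (w=7); MST = {0-7(w=3) 1-2(w=4) 1-6(w=6) 1-7(w=7) 2-4(w=2) 3-6(w=1)}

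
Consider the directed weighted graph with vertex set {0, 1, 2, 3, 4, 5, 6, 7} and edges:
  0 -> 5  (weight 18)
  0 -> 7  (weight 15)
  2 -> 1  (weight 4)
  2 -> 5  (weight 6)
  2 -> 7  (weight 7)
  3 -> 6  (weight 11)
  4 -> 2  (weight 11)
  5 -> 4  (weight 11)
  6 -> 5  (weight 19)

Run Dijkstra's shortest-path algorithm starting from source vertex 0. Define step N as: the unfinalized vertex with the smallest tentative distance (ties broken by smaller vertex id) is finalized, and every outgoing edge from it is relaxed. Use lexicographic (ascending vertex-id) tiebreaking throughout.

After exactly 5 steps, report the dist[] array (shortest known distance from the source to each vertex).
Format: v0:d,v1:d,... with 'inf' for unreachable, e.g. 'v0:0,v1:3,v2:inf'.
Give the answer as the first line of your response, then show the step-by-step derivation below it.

v0:0,v1:44,v2:40,v3:inf,v4:29,v5:18,v6:inf,v7:15

step 1: dist = v0:0,v1:inf,v2:inf,v3:inf,v4:inf,v5:18,v6:inf,v7:15
step 2: dist = v0:0,v1:inf,v2:inf,v3:inf,v4:inf,v5:18,v6:inf,v7:15
step 3: dist = v0:0,v1:inf,v2:inf,v3:inf,v4:29,v5:18,v6:inf,v7:15
step 4: dist = v0:0,v1:inf,v2:40,v3:inf,v4:29,v5:18,v6:inf,v7:15
step 5: dist = v0:0,v1:44,v2:40,v3:inf,v4:29,v5:18,v6:inf,v7:15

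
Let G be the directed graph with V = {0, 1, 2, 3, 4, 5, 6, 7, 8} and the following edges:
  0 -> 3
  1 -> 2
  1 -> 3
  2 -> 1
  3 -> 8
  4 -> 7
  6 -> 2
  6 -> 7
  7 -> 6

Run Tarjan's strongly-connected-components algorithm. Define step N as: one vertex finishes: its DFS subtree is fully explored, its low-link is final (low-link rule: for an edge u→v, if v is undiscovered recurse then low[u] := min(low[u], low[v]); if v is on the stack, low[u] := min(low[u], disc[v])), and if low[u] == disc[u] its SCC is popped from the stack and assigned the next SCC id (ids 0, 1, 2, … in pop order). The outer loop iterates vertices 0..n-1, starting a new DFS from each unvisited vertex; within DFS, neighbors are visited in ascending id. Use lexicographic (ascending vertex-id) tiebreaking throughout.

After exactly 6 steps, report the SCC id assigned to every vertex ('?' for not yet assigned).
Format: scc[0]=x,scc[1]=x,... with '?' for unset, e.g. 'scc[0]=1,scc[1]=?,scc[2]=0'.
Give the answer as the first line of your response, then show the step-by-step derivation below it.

scc[0]=2,scc[1]=3,scc[2]=3,scc[3]=1,scc[4]=?,scc[5]=?,scc[6]=?,scc[7]=?,scc[8]=0

step 1: low=(low[0]=0,low[1]=?,low[2]=?,low[3]=1,low[4]=?,low[5]=?,low[6]=?,low[7]=?,low[8]=2); scc=(scc[0]=?,scc[1]=?,scc[2]=?,scc[3]=?,scc[4]=?,scc[5]=?,scc[6]=?,scc[7]=?,scc[8]=0)
step 2: low=(low[0]=0,low[1]=?,low[2]=?,low[3]=1,low[4]=?,low[5]=?,low[6]=?,low[7]=?,low[8]=2); scc=(scc[0]=?,scc[1]=?,scc[2]=?,scc[3]=1,scc[4]=?,scc[5]=?,scc[6]=?,scc[7]=?,scc[8]=0)
step 3: low=(low[0]=0,low[1]=?,low[2]=?,low[3]=1,low[4]=?,low[5]=?,low[6]=?,low[7]=?,low[8]=2); scc=(scc[0]=2,scc[1]=?,scc[2]=?,scc[3]=1,scc[4]=?,scc[5]=?,scc[6]=?,scc[7]=?,scc[8]=0)
step 4: low=(low[0]=0,low[1]=3,low[2]=3,low[3]=1,low[4]=?,low[5]=?,low[6]=?,low[7]=?,low[8]=2); scc=(scc[0]=2,scc[1]=?,scc[2]=?,scc[3]=1,scc[4]=?,scc[5]=?,scc[6]=?,scc[7]=?,scc[8]=0)
step 5: low=(low[0]=0,low[1]=3,low[2]=3,low[3]=1,low[4]=?,low[5]=?,low[6]=?,low[7]=?,low[8]=2); scc=(scc[0]=2,scc[1]=3,scc[2]=3,scc[3]=1,scc[4]=?,scc[5]=?,scc[6]=?,scc[7]=?,scc[8]=0)
step 6: low=(low[0]=0,low[1]=3,low[2]=3,low[3]=1,low[4]=5,low[5]=?,low[6]=6,low[7]=6,low[8]=2); scc=(scc[0]=2,scc[1]=3,scc[2]=3,scc[3]=1,scc[4]=?,scc[5]=?,scc[6]=?,scc[7]=?,scc[8]=0)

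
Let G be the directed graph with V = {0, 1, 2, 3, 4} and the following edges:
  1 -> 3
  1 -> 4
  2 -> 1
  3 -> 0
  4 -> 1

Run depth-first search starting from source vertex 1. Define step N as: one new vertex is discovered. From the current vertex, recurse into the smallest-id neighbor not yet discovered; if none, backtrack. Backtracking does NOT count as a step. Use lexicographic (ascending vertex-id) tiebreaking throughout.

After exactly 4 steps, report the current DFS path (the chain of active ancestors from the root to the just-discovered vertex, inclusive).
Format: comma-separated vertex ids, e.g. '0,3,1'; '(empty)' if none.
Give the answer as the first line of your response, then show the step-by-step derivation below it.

1,4

step 1: discover 1; path=1; order=1
step 2: discover 3; path=1>3; order=1,3
step 3: discover 0; path=1>3>0; order=1,3,0
step 4: discover 4; path=1>4; order=1,3,0,4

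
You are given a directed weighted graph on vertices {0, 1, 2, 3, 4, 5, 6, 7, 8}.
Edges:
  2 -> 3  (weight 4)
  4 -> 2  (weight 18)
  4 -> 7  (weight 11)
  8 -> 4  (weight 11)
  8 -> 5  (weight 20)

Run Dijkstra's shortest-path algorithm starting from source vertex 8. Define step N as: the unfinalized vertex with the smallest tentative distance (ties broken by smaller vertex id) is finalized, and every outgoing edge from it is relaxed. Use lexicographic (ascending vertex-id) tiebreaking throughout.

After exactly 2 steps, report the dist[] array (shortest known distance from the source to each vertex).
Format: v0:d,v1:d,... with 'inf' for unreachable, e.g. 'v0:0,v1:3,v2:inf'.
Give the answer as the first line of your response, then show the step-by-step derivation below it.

v0:inf,v1:inf,v2:29,v3:inf,v4:11,v5:20,v6:inf,v7:22,v8:0

step 1: dist = v0:inf,v1:inf,v2:inf,v3:inf,v4:11,v5:20,v6:inf,v7:inf,v8:0
step 2: dist = v0:inf,v1:inf,v2:29,v3:inf,v4:11,v5:20,v6:inf,v7:22,v8:0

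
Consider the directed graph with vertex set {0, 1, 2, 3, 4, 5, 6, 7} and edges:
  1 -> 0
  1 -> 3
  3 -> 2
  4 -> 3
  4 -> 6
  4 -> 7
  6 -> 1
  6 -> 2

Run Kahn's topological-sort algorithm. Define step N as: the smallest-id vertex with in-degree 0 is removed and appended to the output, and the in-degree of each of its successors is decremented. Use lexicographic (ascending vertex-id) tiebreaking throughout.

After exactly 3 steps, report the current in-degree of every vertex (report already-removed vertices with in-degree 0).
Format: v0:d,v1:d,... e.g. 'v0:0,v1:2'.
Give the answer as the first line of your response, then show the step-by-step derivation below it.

v0:1,v1:0,v2:1,v3:1,v4:0,v5:0,v6:0,v7:0

step 1: output 4; order=[4]; indeg=(1,1,2,1,0,0,0,0)
step 2: output 5; order=[4,5]; indeg=(1,1,2,1,0,0,0,0)
step 3: output 6; order=[4,5,6]; indeg=(1,0,1,1,0,0,0,0)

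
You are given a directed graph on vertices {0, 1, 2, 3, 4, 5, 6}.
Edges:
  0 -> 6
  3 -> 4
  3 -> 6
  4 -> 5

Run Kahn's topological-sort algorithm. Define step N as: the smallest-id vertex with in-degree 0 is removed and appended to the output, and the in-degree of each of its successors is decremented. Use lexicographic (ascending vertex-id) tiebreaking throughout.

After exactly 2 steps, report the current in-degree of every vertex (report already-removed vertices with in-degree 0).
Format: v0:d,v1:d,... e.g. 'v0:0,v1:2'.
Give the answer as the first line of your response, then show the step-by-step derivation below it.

v0:0,v1:0,v2:0,v3:0,v4:1,v5:1,v6:1

step 1: output 0; order=[0]; indeg=(0,0,0,0,1,1,1)
step 2: output 1; order=[0,1]; indeg=(0,0,0,0,1,1,1)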